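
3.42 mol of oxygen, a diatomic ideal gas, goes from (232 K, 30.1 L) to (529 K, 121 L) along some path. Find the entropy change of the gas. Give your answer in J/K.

ΔS = 98.2 J/K

Entropy is a state function: ΔS = nC_V ln(T₂/T₁) + nR ln(V₂/V₁), with C_V = 5R/2 = 20.79 J mol⁻¹ K⁻¹ for a diatomic ideal gas.
ΔS = 3.42 × [20.79 × ln(529/232) + 8.314 × ln(121/30.1)] = 98.2 J/K.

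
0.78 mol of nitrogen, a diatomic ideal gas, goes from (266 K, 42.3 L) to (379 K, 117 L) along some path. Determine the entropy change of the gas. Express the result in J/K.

ΔS = 12.3 J/K

Entropy is a state function: ΔS = nC_V ln(T₂/T₁) + nR ln(V₂/V₁), with C_V = 5R/2 = 20.79 J mol⁻¹ K⁻¹ for a diatomic ideal gas.
ΔS = 0.78 × [20.79 × ln(379/266) + 8.314 × ln(117/42.3)] = 12.3 J/K.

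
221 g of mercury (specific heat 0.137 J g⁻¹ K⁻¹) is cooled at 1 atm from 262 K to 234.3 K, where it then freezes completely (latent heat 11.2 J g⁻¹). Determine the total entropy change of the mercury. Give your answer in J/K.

ΔS = -13.9 J/K

Cooling step: ΔS₁ = m c ln(T_tr/T_i) = 221 × 0.137 × ln(234.3/262) = -3.383 J/K.
Phase change: ΔS₂ = −mL/T_tr = −221 × 11.2 / 234.3 = -10.56 J/K.
ΔS_total = (-3.383) + (-10.56) = -13.9 J/K.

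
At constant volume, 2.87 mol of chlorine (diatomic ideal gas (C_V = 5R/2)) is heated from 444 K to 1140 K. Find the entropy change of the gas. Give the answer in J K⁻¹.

ΔS = 56.3 J/K

At constant volume, ΔS = nC_V ln(T₂/T₁) with C_V = 5R/2 = 20.79 J mol⁻¹ K⁻¹.
ΔS = 2.87 × 20.79 × ln(1140/444) = 56.3 J/K.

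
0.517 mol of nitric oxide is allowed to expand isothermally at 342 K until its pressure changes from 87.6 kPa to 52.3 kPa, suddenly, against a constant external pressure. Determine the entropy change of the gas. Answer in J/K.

ΔS_gas = 2.22 J/K

Entropy is a state function, so ΔS_gas depends only on the end states.
For an isothermal ideal gas ΔS_gas = nR ln(P₁/P₂) = 0.517 × 8.314 × ln(87.6/52.3) = 2.22 J/K.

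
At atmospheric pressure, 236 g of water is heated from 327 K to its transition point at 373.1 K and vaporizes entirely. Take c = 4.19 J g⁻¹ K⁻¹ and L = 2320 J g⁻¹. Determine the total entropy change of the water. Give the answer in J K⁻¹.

ΔS = 1600 J/K

Warming step: ΔS₁ = m c ln(T_tr/T_i) = 236 × 4.19 × ln(373.1/327) = 130.4 J/K.
Phase change: ΔS₂ = +mL/T_tr = 236 × 2320 / 373.1 = 1467 J/K.
ΔS_total = (130.4) + (1467) = 1600 J/K.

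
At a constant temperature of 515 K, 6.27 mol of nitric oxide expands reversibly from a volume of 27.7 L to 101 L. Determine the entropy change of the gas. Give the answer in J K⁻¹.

For an isothermal ideal gas ΔS_gas = nR ln(V₂/V₁) = 6.27 × 8.314 × ln(101/27.7) = 67.4 J/K.

ΔS_gas = 67.4 J/K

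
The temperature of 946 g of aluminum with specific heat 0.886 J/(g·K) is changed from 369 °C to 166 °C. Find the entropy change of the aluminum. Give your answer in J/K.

In kelvin: T₁ = 642.15 K, T₂ = 439.15 K. ΔS = ∫dQ_rev/T = m c ln(T₂/T₁) = 946 × 0.886 × ln(439.15/642.15) = -318 J/K.

ΔS = -318 J/K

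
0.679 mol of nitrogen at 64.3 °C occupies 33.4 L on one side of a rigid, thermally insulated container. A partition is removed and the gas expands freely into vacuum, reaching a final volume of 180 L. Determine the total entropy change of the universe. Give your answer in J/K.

No heat is exchanged and no work is done, so the ideal-gas temperature stays constant.
Entropy is a state function; using a reversible isothermal path, ΔS_gas = nR ln(V₂/V₁) = 0.679 × 8.314 × ln(180/33.4) = 9.51 J/K.
The insulated surroundings exchange no heat, so ΔS_surr = 0 and ΔS_universe = ΔS_gas.

ΔS_universe = 9.51 J/K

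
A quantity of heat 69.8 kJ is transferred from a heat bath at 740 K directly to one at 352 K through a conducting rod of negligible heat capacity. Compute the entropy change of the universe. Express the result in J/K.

ΔS_hot = −Q/T_H = −69800/740 = -94.32 J/K and ΔS_cold = +Q/T_C = 69800/352 = 198.3 J/K.
ΔS_total = -94.32 + 198.3 = 104 J/K, positive as the second law requires.

ΔS_total = 104 J/K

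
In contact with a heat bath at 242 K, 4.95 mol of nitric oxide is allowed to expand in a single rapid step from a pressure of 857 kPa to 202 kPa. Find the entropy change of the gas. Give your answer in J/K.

ΔS_gas = 59.5 J/K

Entropy is a state function, so ΔS_gas depends only on the end states.
For an isothermal ideal gas ΔS_gas = nR ln(P₁/P₂) = 4.95 × 8.314 × ln(857/202) = 59.5 J/K.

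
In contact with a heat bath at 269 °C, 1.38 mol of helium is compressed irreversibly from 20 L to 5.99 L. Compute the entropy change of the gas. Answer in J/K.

Entropy is a state function, so ΔS_gas depends only on the end states.
For an isothermal ideal gas ΔS_gas = nR ln(V₂/V₁) = 1.38 × 8.314 × ln(5.99/20) = -13.8 J/K.

ΔS_gas = -13.8 J/K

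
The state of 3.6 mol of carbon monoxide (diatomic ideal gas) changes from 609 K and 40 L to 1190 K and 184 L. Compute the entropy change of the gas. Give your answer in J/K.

Entropy is a state function: ΔS = nC_V ln(T₂/T₁) + nR ln(V₂/V₁), with C_V = 5R/2 = 20.79 J mol⁻¹ K⁻¹ for a diatomic ideal gas.
ΔS = 3.6 × [20.79 × ln(1190/609) + 8.314 × ln(184/40)] = 95.8 J/K.

ΔS = 95.8 J/K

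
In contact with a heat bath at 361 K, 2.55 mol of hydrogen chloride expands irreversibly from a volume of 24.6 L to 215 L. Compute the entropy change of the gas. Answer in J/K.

Entropy is a state function, so ΔS_gas depends only on the end states.
For an isothermal ideal gas ΔS_gas = nR ln(V₂/V₁) = 2.55 × 8.314 × ln(215/24.6) = 46 J/K.

ΔS_gas = 46 J/K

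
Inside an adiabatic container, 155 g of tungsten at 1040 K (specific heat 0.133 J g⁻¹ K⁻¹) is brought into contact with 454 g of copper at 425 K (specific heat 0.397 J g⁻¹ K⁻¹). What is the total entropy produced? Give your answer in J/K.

Energy balance: T_f = (m₁c₁T₁ + m₂c₂T₂)/(m₁c₁ + m₂c₂) = 488.12 K.
ΔS₁ = m₁c₁ ln(T_f/T₁) = 20.615 × ln(488.12/1040) = -15.59 J/K.
ΔS₂ = m₂c₂ ln(T_f/T₂) = 180.238 × ln(488.12/425) = 24.96 J/K.
ΔS_total = -15.59 + 24.96 = 9.37 J/K.

ΔS_total = 9.37 J/K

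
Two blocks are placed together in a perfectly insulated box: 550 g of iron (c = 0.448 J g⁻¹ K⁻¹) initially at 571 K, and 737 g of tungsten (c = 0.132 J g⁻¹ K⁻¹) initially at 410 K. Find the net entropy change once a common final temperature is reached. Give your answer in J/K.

ΔS_total = 3.64 J/K

Energy balance: T_f = (m₁c₁T₁ + m₂c₂T₂)/(m₁c₁ + m₂c₂) = 525.43 K.
ΔS₁ = m₁c₁ ln(T_f/T₁) = 246.4 × ln(525.43/571) = -20.495 J/K.
ΔS₂ = m₂c₂ ln(T_f/T₂) = 97.284 × ln(525.43/410) = 24.132 J/K.
ΔS_total = -20.495 + 24.132 = 3.64 J/K.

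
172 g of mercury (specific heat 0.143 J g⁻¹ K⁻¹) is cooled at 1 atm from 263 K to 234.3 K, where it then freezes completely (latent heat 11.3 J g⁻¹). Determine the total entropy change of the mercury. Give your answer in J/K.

Cooling step: ΔS₁ = m c ln(T_tr/T_i) = 172 × 0.143 × ln(234.3/263) = -2.842 J/K.
Phase change: ΔS₂ = −mL/T_tr = −172 × 11.3 / 234.3 = -8.295 J/K.
ΔS_total = (-2.842) + (-8.295) = -11.1 J/K.

ΔS = -11.1 J/K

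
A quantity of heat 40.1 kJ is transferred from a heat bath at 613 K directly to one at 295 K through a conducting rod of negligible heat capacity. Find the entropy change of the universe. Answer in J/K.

ΔS_hot = −Q/T_H = −40100/613 = -65.42 J/K and ΔS_cold = +Q/T_C = 40100/295 = 135.9 J/K.
ΔS_total = -65.42 + 135.9 = 70.5 J/K, positive as the second law requires.

ΔS_total = 70.5 J/K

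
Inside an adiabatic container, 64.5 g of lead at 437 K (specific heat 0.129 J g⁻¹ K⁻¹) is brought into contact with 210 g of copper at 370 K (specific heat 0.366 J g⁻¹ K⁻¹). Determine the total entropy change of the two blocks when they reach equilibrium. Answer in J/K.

ΔS_total = 0.109 J/K

Energy balance: T_f = (m₁c₁T₁ + m₂c₂T₂)/(m₁c₁ + m₂c₂) = 376.54 K.
ΔS₁ = m₁c₁ ln(T_f/T₁) = 8.3205 × ln(376.54/437) = -1.239 J/K.
ΔS₂ = m₂c₂ ln(T_f/T₂) = 76.86 × ln(376.54/370) = 1.348 J/K.
ΔS_total = -1.239 + 1.348 = 0.109 J/K.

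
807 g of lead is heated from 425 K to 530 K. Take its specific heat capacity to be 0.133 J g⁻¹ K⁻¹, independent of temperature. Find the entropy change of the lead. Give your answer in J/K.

ΔS = ∫dQ_rev/T = m c ln(T₂/T₁) = 807 × 0.133 × ln(530/425) = 23.7 J/K.

ΔS = 23.7 J/K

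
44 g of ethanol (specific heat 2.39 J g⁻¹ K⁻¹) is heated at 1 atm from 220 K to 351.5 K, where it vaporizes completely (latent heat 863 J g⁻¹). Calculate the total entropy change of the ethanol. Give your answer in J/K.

Warming step: ΔS₁ = m c ln(T_tr/T_i) = 44 × 2.39 × ln(351.5/220) = 49.28 J/K.
Phase change: ΔS₂ = +mL/T_tr = 44 × 863 / 351.5 = 108 J/K.
ΔS_total = (49.28) + (108) = 157 J/K.

ΔS = 157 J/K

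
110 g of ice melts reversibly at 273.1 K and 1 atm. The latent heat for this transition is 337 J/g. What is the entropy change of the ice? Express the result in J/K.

ΔS = 136 J/K

Heat absorbed by the substance: Q = mL = 110 × 337 = 37070 J.
At constant T, ΔS = Q_rev/T = 37070 / 273.1 = 136 J/K.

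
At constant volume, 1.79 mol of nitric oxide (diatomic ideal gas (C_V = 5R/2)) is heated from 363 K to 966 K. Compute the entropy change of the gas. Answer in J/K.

At constant volume, ΔS = nC_V ln(T₂/T₁) with C_V = 5R/2 = 20.79 J mol⁻¹ K⁻¹.
ΔS = 1.79 × 20.79 × ln(966/363) = 36.4 J/K.

ΔS = 36.4 J/K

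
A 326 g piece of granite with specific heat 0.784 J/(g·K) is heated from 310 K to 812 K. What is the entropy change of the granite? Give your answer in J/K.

ΔS = ∫dQ_rev/T = m c ln(T₂/T₁) = 326 × 0.784 × ln(812/310) = 246 J/K.

ΔS = 246 J/K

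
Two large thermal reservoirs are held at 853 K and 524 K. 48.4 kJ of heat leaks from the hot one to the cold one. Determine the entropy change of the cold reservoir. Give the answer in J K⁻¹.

ΔS_cold = 92.4 J/K

The cold reservoir gains heat Q, so ΔS_cold = +Q/T_C = 48400/524 = 92.4 J/K.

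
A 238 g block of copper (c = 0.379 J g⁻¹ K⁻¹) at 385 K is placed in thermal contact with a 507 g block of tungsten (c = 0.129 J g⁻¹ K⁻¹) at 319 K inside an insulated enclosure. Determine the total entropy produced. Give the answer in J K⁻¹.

ΔS_total = 0.663 J/K

Energy balance: T_f = (m₁c₁T₁ + m₂c₂T₂)/(m₁c₁ + m₂c₂) = 357.26 K.
ΔS₁ = m₁c₁ ln(T_f/T₁) = 90.202 × ln(357.26/385) = -6.745 J/K.
ΔS₂ = m₂c₂ ln(T_f/T₂) = 65.403 × ln(357.26/319) = 7.408 J/K.
ΔS_total = -6.745 + 7.408 = 0.663 J/K.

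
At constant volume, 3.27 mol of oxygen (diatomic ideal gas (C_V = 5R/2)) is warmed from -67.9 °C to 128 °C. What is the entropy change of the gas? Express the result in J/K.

In kelvin: T₁ = 205.25 K, T₂ = 401.15 K. At constant volume, ΔS = nC_V ln(T₂/T₁) with C_V = 5R/2 = 20.79 J mol⁻¹ K⁻¹.
ΔS = 3.27 × 20.79 × ln(401.15/205.25) = 45.5 J/K.

ΔS = 45.5 J/K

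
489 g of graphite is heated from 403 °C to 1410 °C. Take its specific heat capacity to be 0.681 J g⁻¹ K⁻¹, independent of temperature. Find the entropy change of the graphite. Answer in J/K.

In kelvin: T₁ = 676.15 K, T₂ = 1683.15 K. ΔS = ∫dQ_rev/T = m c ln(T₂/T₁) = 489 × 0.681 × ln(1683.15/676.15) = 304 J/K.

ΔS = 304 J/K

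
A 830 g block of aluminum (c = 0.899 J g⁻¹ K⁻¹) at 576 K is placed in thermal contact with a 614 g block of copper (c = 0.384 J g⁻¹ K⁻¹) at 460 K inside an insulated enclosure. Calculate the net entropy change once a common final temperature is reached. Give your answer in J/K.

Energy balance: T_f = (m₁c₁T₁ + m₂c₂T₂)/(m₁c₁ + m₂c₂) = 548.15 K.
ΔS₁ = m₁c₁ ln(T_f/T₁) = 746.17 × ln(548.15/576) = -36.983 J/K.
ΔS₂ = m₂c₂ ln(T_f/T₂) = 235.776 × ln(548.15/460) = 41.336 J/K.
ΔS_total = -36.983 + 41.336 = 4.35 J/K.

ΔS_total = 4.35 J/K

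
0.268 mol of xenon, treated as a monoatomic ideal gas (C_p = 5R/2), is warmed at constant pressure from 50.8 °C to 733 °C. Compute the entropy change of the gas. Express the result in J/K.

ΔS = 6.31 J/K

In kelvin: T₁ = 323.95 K, T₂ = 1006.15 K. At constant pressure, ΔS = nC_p ln(T₂/T₁) with C_p = 5R/2 = 20.79 J mol⁻¹ K⁻¹.
ΔS = 0.268 × 20.79 × ln(1006.15/323.95) = 6.31 J/K.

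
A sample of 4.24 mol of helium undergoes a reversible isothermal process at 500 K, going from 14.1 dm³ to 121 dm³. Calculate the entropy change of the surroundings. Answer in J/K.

For an isothermal ideal gas ΔS_gas = nR ln(V₂/V₁) = 4.24 × 8.314 × ln(121/14.1) = 75.8 J/K.
The process is reversible, so ΔS_surr = −ΔS_gas = -75.8 J/K and ΔS_universe = 0.

ΔS_surr = -75.8 J/K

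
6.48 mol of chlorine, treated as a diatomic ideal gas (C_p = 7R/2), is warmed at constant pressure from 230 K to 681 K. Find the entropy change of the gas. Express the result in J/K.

At constant pressure, ΔS = nC_p ln(T₂/T₁) with C_p = 7R/2 = 29.1 J mol⁻¹ K⁻¹.
ΔS = 6.48 × 29.1 × ln(681/230) = 205 J/K.

ΔS = 205 J/K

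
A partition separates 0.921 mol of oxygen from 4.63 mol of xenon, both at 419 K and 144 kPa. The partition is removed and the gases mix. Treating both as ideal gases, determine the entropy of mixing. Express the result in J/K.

Mole fractions: x_A = 0.921/5.55 = 0.166, x_B = 0.834.
ΔS_mix = −R(n_A ln x_A + n_B ln x_B) = −8.314 × (0.921 ln 0.166 + 4.63 ln 0.834) = 20.7 J/K.

ΔS_mix = 20.7 J/K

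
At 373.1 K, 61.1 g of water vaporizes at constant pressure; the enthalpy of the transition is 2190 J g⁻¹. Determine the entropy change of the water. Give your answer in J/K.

Heat absorbed by the substance: Q = mL = 61.1 × 2190 = 133809 J.
At constant T, ΔS = Q_rev/T = 133809 / 373.1 = 359 J/K.

ΔS = 359 J/K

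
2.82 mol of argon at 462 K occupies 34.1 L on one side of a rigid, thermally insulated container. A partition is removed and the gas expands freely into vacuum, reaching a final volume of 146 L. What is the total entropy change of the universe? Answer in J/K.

ΔS_universe = 34.1 J/K

For an ideal gas in free expansion Q = 0 and W = 0, so T is unchanged.
Entropy is a state function; using a reversible isothermal path, ΔS_gas = nR ln(V₂/V₁) = 2.82 × 8.314 × ln(146/34.1) = 34.1 J/K.
The insulated surroundings exchange no heat, so ΔS_surr = 0 and ΔS_universe = ΔS_gas.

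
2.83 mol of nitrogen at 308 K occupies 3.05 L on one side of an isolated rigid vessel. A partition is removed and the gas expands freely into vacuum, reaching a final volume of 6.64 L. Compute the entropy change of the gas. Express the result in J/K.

For an ideal gas in free expansion Q = 0 and W = 0, so T is unchanged.
Entropy is a state function; using a reversible isothermal path, ΔS_gas = nR ln(V₂/V₁) = 2.83 × 8.314 × ln(6.64/3.05) = 18.3 J/K.

ΔS_gas = 18.3 J/K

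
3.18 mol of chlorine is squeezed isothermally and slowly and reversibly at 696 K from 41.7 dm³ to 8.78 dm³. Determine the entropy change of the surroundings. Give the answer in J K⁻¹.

ΔS_surr = 41.2 J/K

For an isothermal ideal gas ΔS_gas = nR ln(V₂/V₁) = 3.18 × 8.314 × ln(8.78/41.7) = -41.2 J/K.
The process is reversible, so ΔS_surr = −ΔS_gas = 41.2 J/K and ΔS_universe = 0.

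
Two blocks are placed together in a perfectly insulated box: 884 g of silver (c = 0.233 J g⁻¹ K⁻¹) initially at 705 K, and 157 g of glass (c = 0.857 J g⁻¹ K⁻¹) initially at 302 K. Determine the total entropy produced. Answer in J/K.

ΔS_total = 26.9 J/K

Energy balance: T_f = (m₁c₁T₁ + m₂c₂T₂)/(m₁c₁ + m₂c₂) = 545.76 K.
ΔS₁ = m₁c₁ ln(T_f/T₁) = 205.972 × ln(545.76/705) = -52.73 J/K.
ΔS₂ = m₂c₂ ln(T_f/T₂) = 134.549 × ln(545.76/302) = 79.62 J/K.
ΔS_total = -52.73 + 79.62 = 26.9 J/K.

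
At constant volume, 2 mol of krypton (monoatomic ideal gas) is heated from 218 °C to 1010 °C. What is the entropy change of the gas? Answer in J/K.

In kelvin: T₁ = 491.15 K, T₂ = 1283.15 K. At constant volume, ΔS = nC_V ln(T₂/T₁) with C_V = 3R/2 = 12.47 J mol⁻¹ K⁻¹.
ΔS = 2 × 12.47 × ln(1283.15/491.15) = 24 J/K.

ΔS = 24 J/K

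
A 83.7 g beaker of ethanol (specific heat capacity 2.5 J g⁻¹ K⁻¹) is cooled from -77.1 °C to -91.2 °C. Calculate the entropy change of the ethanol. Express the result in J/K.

In kelvin: T₁ = 196.05 K, T₂ = 181.95 K. ΔS = ∫dQ_rev/T = m c ln(T₂/T₁) = 83.7 × 2.5 × ln(181.95/196.05) = -15.6 J/K.

ΔS = -15.6 J/K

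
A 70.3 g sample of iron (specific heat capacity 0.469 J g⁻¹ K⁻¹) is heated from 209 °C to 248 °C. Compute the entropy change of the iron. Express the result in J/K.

In kelvin: T₁ = 482.15 K, T₂ = 521.15 K. ΔS = ∫dQ_rev/T = m c ln(T₂/T₁) = 70.3 × 0.469 × ln(521.15/482.15) = 2.56 J/K.

ΔS = 2.56 J/K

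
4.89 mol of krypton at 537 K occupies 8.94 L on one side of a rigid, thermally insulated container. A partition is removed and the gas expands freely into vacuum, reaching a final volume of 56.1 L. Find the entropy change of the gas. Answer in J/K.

For an ideal gas in free expansion Q = 0 and W = 0, so T is unchanged.
Entropy is a state function; using a reversible isothermal path, ΔS_gas = nR ln(V₂/V₁) = 4.89 × 8.314 × ln(56.1/8.94) = 74.7 J/K.

ΔS_gas = 74.7 J/K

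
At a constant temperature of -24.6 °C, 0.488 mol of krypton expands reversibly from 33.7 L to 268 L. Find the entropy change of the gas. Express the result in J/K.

ΔS_gas = 8.41 J/K

For an isothermal ideal gas ΔS_gas = nR ln(V₂/V₁) = 0.488 × 8.314 × ln(268/33.7) = 8.41 J/K.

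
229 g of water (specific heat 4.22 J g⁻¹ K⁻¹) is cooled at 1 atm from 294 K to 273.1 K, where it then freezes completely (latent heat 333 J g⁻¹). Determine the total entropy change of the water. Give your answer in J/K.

Cooling step: ΔS₁ = m c ln(T_tr/T_i) = 229 × 4.22 × ln(273.1/294) = -71.26 J/K.
Phase change: ΔS₂ = −mL/T_tr = −229 × 333 / 273.1 = -279.2 J/K.
ΔS_total = (-71.26) + (-279.2) = -350 J/K.

ΔS = -350 J/K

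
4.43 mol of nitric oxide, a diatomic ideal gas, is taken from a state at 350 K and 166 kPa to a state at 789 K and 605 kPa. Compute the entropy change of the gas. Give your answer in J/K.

ΔS = nC_p ln(T₂/T₁) − nR ln(P₂/P₁), with C_p = 7R/2 = 29.1 J mol⁻¹ K⁻¹ for a diatomic ideal gas.
ΔS = 4.43 × [29.1 × ln(789/350) − 8.314 × ln(605/166)] = 57.1 J/K.

ΔS = 57.1 J/K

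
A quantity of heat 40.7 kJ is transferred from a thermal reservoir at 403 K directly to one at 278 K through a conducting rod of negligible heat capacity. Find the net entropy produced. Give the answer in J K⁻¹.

ΔS_hot = −Q/T_H = −40700/403 = -101 J/K and ΔS_cold = +Q/T_C = 40700/278 = 146.4 J/K.
ΔS_total = -101 + 146.4 = 45.4 J/K, positive as the second law requires.

ΔS_total = 45.4 J/K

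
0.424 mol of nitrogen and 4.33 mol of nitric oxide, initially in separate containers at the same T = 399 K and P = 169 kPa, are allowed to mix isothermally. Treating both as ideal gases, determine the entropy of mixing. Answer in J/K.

Mole fractions: x_A = 0.424/4.75 = 0.0892, x_B = 0.911.
ΔS_mix = −R(n_A ln x_A + n_B ln x_B) = −8.314 × (0.424 ln 0.0892 + 4.33 ln 0.911) = 11.9 J/K.

ΔS_mix = 11.9 J/K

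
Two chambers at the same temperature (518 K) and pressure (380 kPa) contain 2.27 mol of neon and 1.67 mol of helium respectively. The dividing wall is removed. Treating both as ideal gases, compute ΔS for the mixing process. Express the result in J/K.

ΔS_mix = 22.3 J/K

Mole fractions: x_A = 2.27/3.94 = 0.576, x_B = 0.424.
ΔS_mix = −R(n_A ln x_A + n_B ln x_B) = −8.314 × (2.27 ln 0.576 + 1.67 ln 0.424) = 22.3 J/K.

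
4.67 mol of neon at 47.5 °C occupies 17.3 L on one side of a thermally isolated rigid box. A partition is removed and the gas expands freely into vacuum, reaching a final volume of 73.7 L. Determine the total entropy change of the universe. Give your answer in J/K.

For an ideal gas in free expansion Q = 0 and W = 0, so T is unchanged.
Entropy is a state function; using a reversible isothermal path, ΔS_gas = nR ln(V₂/V₁) = 4.67 × 8.314 × ln(73.7/17.3) = 56.3 J/K.
The insulated surroundings exchange no heat, so ΔS_surr = 0 and ΔS_universe = ΔS_gas.

ΔS_universe = 56.3 J/K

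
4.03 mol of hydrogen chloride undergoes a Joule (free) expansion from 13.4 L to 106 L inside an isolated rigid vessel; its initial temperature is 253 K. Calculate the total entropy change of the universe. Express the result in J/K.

No heat is exchanged and no work is done, so the ideal-gas temperature stays constant.
Entropy is a state function; using a reversible isothermal path, ΔS_gas = nR ln(V₂/V₁) = 4.03 × 8.314 × ln(106/13.4) = 69.3 J/K.
The insulated surroundings exchange no heat, so ΔS_surr = 0 and ΔS_universe = ΔS_gas.

ΔS_universe = 69.3 J/K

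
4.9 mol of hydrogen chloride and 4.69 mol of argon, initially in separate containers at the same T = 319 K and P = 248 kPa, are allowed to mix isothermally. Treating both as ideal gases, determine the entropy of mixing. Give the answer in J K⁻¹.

Mole fractions: x_A = 4.9/9.59 = 0.511, x_B = 0.489.
ΔS_mix = −R(n_A ln x_A + n_B ln x_B) = −8.314 × (4.9 ln 0.511 + 4.69 ln 0.489) = 55.2 J/K.

ΔS_mix = 55.2 J/K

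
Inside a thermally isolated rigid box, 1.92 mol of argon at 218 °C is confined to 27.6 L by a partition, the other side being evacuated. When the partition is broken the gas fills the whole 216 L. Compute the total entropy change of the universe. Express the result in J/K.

ΔS_universe = 32.8 J/K

For an ideal gas in free expansion Q = 0 and W = 0, so T is unchanged.
Entropy is a state function; using a reversible isothermal path, ΔS_gas = nR ln(V₂/V₁) = 1.92 × 8.314 × ln(216/27.6) = 32.8 J/K.
The insulated surroundings exchange no heat, so ΔS_surr = 0 and ΔS_universe = ΔS_gas.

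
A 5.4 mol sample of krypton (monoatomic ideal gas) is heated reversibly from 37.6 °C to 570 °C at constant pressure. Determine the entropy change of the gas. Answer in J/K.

ΔS = 112 J/K

In kelvin: T₁ = 310.75 K, T₂ = 843.15 K. At constant pressure, ΔS = nC_p ln(T₂/T₁) with C_p = 5R/2 = 20.79 J mol⁻¹ K⁻¹.
ΔS = 5.4 × 20.79 × ln(843.15/310.75) = 112 J/K.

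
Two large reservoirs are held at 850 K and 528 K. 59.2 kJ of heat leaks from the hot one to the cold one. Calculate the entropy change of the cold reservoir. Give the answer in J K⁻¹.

ΔS_cold = 112 J/K

The cold reservoir gains heat Q, so ΔS_cold = +Q/T_C = 59200/528 = 112 J/K.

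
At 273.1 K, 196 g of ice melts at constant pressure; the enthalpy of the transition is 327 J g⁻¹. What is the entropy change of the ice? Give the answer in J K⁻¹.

Heat absorbed by the substance: Q = mL = 196 × 327 = 64092 J.
At constant T, ΔS = Q_rev/T = 64092 / 273.1 = 235 J/K.

ΔS = 235 J/K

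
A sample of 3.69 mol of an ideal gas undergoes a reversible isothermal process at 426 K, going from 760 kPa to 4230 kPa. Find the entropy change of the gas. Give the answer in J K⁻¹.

ΔS_gas = -52.7 J/K

For an isothermal ideal gas ΔS_gas = nR ln(P₁/P₂) = 3.69 × 8.314 × ln(760/4230) = -52.7 J/K.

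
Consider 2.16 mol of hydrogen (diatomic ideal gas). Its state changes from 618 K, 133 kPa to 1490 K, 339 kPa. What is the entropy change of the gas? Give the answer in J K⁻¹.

ΔS = 38.5 J/K

ΔS = nC_p ln(T₂/T₁) − nR ln(P₂/P₁), with C_p = 7R/2 = 29.1 J mol⁻¹ K⁻¹ for a diatomic ideal gas.
ΔS = 2.16 × [29.1 × ln(1490/618) − 8.314 × ln(339/133)] = 38.5 J/K.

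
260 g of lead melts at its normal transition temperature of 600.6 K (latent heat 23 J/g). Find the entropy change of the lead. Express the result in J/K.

ΔS = 9.96 J/K

Heat absorbed by the substance: Q = mL = 260 × 23 = 5980 J.
At constant T, ΔS = Q_rev/T = 5980 / 600.6 = 9.96 J/K.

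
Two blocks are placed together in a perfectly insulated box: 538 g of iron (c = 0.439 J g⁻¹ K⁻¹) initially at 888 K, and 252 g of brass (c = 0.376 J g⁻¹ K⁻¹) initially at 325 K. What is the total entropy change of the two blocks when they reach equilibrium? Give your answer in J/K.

ΔS_total = 28.9 J/K

Energy balance: T_f = (m₁c₁T₁ + m₂c₂T₂)/(m₁c₁ + m₂c₂) = 726.8 K.
ΔS₁ = m₁c₁ ln(T_f/T₁) = 236.182 × ln(726.8/888) = -47.311 J/K.
ΔS₂ = m₂c₂ ln(T_f/T₂) = 94.752 × ln(726.8/325) = 76.259 J/K.
ΔS_total = -47.311 + 76.259 = 28.9 J/K.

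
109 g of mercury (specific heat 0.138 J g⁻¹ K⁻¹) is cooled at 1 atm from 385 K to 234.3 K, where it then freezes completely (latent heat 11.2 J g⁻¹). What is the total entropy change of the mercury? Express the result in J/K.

ΔS = -12.7 J/K

Cooling step: ΔS₁ = m c ln(T_tr/T_i) = 109 × 0.138 × ln(234.3/385) = -7.47 J/K.
Phase change: ΔS₂ = −mL/T_tr = −109 × 11.2 / 234.3 = -5.21 J/K.
ΔS_total = (-7.47) + (-5.21) = -12.7 J/K.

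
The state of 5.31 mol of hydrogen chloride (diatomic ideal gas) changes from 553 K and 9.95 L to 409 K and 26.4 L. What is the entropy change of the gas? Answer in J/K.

ΔS = 9.79 J/K

Entropy is a state function: ΔS = nC_V ln(T₂/T₁) + nR ln(V₂/V₁), with C_V = 5R/2 = 20.79 J mol⁻¹ K⁻¹ for a diatomic ideal gas.
ΔS = 5.31 × [20.79 × ln(409/553) + 8.314 × ln(26.4/9.95)] = 9.79 J/K.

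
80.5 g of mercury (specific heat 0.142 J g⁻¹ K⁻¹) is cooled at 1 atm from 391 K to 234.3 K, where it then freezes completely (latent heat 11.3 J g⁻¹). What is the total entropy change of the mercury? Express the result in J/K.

Cooling step: ΔS₁ = m c ln(T_tr/T_i) = 80.5 × 0.142 × ln(234.3/391) = -5.854 J/K.
Phase change: ΔS₂ = −mL/T_tr = −80.5 × 11.3 / 234.3 = -3.882 J/K.
ΔS_total = (-5.854) + (-3.882) = -9.74 J/K.

ΔS = -9.74 J/K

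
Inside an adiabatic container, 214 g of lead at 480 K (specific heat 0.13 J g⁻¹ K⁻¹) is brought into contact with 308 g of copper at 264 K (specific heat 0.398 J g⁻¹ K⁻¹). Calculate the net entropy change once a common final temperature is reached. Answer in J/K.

Energy balance: T_f = (m₁c₁T₁ + m₂c₂T₂)/(m₁c₁ + m₂c₂) = 303.95 K.
ΔS₁ = m₁c₁ ln(T_f/T₁) = 27.82 × ln(303.95/480) = -12.711 J/K.
ΔS₂ = m₂c₂ ln(T_f/T₂) = 122.584 × ln(303.95/264) = 17.275 J/K.
ΔS_total = -12.711 + 17.275 = 4.56 J/K.

ΔS_total = 4.56 J/K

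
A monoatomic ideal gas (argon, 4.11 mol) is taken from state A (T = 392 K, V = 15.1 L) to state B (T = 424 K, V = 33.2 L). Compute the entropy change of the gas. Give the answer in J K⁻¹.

Entropy is a state function: ΔS = nC_V ln(T₂/T₁) + nR ln(V₂/V₁), with C_V = 3R/2 = 12.47 J mol⁻¹ K⁻¹ for a monoatomic ideal gas.
ΔS = 4.11 × [12.47 × ln(424/392) + 8.314 × ln(33.2/15.1)] = 30.9 J/K.

ΔS = 30.9 J/K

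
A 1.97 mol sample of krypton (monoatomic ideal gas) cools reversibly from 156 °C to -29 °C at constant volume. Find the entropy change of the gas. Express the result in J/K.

ΔS = -13.9 J/K

In kelvin: T₁ = 429.15 K, T₂ = 244.15 K. At constant volume, ΔS = nC_V ln(T₂/T₁) with C_V = 3R/2 = 12.47 J mol⁻¹ K⁻¹.
ΔS = 1.97 × 12.47 × ln(244.15/429.15) = -13.9 J/K.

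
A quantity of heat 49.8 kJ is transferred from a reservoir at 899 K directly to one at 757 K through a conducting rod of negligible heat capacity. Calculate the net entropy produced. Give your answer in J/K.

ΔS_total = 10.4 J/K

ΔS_hot = −Q/T_H = −49800/899 = -55.39 J/K and ΔS_cold = +Q/T_C = 49800/757 = 65.79 J/K.
ΔS_total = -55.39 + 65.79 = 10.4 J/K, positive as the second law requires.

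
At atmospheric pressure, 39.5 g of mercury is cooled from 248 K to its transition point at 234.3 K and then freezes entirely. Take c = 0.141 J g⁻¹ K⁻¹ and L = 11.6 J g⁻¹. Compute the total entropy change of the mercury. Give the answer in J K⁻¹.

Cooling step: ΔS₁ = m c ln(T_tr/T_i) = 39.5 × 0.141 × ln(234.3/248) = -0.3165 J/K.
Phase change: ΔS₂ = −mL/T_tr = −39.5 × 11.6 / 234.3 = -1.956 J/K.
ΔS_total = (-0.3165) + (-1.956) = -2.27 J/K.

ΔS = -2.27 J/K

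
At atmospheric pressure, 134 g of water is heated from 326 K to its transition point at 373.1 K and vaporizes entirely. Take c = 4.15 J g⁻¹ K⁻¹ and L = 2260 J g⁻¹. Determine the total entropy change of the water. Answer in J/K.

Warming step: ΔS₁ = m c ln(T_tr/T_i) = 134 × 4.15 × ln(373.1/326) = 75.05 J/K.
Phase change: ΔS₂ = +mL/T_tr = 134 × 2260 / 373.1 = 811.7 J/K.
ΔS_total = (75.05) + (811.7) = 887 J/K.

ΔS = 887 J/K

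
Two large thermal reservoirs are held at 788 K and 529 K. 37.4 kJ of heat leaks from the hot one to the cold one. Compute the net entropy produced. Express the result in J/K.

ΔS_hot = −Q/T_H = −37400/788 = -47.46 J/K and ΔS_cold = +Q/T_C = 37400/529 = 70.7 J/K.
ΔS_total = -47.46 + 70.7 = 23.2 J/K, positive as the second law requires.

ΔS_total = 23.2 J/K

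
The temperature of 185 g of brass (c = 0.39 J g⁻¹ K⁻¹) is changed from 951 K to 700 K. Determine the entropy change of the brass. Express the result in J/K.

ΔS = ∫dQ_rev/T = m c ln(T₂/T₁) = 185 × 0.39 × ln(700/951) = -22.1 J/K.

ΔS = -22.1 J/K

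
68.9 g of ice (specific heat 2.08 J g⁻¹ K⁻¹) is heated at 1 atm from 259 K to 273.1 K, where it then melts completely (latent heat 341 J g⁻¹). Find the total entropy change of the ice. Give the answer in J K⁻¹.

ΔS = 93.6 J/K

Warming step: ΔS₁ = m c ln(T_tr/T_i) = 68.9 × 2.08 × ln(273.1/259) = 7.597 J/K.
Phase change: ΔS₂ = +mL/T_tr = 68.9 × 341 / 273.1 = 86.03 J/K.
ΔS_total = (7.597) + (86.03) = 93.6 J/K.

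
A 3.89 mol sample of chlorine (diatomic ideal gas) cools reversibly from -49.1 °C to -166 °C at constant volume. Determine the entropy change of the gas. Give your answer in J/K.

ΔS = -59.6 J/K

In kelvin: T₁ = 224.05 K, T₂ = 107.15 K. At constant volume, ΔS = nC_V ln(T₂/T₁) with C_V = 5R/2 = 20.79 J mol⁻¹ K⁻¹.
ΔS = 3.89 × 20.79 × ln(107.15/224.05) = -59.6 J/K.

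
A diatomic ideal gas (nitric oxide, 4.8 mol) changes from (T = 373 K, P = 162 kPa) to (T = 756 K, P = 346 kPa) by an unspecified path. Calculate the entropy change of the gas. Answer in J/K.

ΔS = nC_p ln(T₂/T₁) − nR ln(P₂/P₁), with C_p = 7R/2 = 29.1 J mol⁻¹ K⁻¹ for a diatomic ideal gas.
ΔS = 4.8 × [29.1 × ln(756/373) − 8.314 × ln(346/162)] = 68.4 J/K.

ΔS = 68.4 J/K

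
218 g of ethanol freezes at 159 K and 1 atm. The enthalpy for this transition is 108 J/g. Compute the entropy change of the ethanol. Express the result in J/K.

ΔS = -148 J/K

Heat released by the substance: Q = −mL = −218 × 108 = −23544 J.
At constant T, ΔS = Q_rev/T = −23544 / 159 = -148 J/K.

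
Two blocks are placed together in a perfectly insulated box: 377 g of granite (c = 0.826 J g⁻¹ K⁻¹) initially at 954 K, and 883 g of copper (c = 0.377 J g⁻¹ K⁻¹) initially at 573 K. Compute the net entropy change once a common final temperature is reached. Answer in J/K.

ΔS_total = 20.8 J/K

Energy balance: T_f = (m₁c₁T₁ + m₂c₂T₂)/(m₁c₁ + m₂c₂) = 757.15 K.
ΔS₁ = m₁c₁ ln(T_f/T₁) = 311.402 × ln(757.15/954) = -71.97 J/K.
ΔS₂ = m₂c₂ ln(T_f/T₂) = 332.891 × ln(757.15/573) = 92.77 J/K.
ΔS_total = -71.97 + 92.77 = 20.8 J/K.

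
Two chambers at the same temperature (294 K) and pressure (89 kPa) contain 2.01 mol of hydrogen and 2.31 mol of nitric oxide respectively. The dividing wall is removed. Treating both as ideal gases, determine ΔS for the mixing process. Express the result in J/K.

Mole fractions: x_A = 2.01/4.32 = 0.465, x_B = 0.535.
ΔS_mix = −R(n_A ln x_A + n_B ln x_B) = −8.314 × (2.01 ln 0.465 + 2.31 ln 0.535) = 24.8 J/K.

ΔS_mix = 24.8 J/K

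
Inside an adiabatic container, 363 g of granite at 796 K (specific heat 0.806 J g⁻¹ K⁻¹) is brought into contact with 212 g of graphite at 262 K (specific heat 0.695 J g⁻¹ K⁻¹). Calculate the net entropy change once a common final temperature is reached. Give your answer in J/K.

Energy balance: T_f = (m₁c₁T₁ + m₂c₂T₂)/(m₁c₁ + m₂c₂) = 617.15 K.
ΔS₁ = m₁c₁ ln(T_f/T₁) = 292.578 × ln(617.15/796) = -74.458 J/K.
ΔS₂ = m₂c₂ ln(T_f/T₂) = 147.34 × ln(617.15/262) = 126.24 J/K.
ΔS_total = -74.458 + 126.24 = 51.8 J/K.

ΔS_total = 51.8 J/K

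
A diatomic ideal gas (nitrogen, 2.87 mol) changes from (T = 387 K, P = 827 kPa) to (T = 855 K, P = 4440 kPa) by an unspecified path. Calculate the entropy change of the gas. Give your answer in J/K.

ΔS = nC_p ln(T₂/T₁) − nR ln(P₂/P₁), with C_p = 7R/2 = 29.1 J mol⁻¹ K⁻¹ for a diatomic ideal gas.
ΔS = 2.87 × [29.1 × ln(855/387) − 8.314 × ln(4440/827)] = 26.1 J/K.

ΔS = 26.1 J/K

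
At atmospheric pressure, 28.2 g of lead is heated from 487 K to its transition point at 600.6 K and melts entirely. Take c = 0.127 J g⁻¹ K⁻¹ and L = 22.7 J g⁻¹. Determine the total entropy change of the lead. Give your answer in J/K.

Warming step: ΔS₁ = m c ln(T_tr/T_i) = 28.2 × 0.127 × ln(600.6/487) = 0.7509 J/K.
Phase change: ΔS₂ = +mL/T_tr = 28.2 × 22.7 / 600.6 = 1.066 J/K.
ΔS_total = (0.7509) + (1.066) = 1.82 J/K.

ΔS = 1.82 J/K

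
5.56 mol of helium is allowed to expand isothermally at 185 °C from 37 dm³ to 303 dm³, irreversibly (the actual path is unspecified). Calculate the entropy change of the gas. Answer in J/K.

Entropy is a state function, so ΔS_gas depends only on the end states.
For an isothermal ideal gas ΔS_gas = nR ln(V₂/V₁) = 5.56 × 8.314 × ln(303/37) = 97.2 J/K.

ΔS_gas = 97.2 J/K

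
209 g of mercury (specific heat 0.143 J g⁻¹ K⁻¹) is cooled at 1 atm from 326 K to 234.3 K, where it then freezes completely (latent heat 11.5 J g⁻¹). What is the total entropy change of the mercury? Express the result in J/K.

ΔS = -20.1 J/K

Cooling step: ΔS₁ = m c ln(T_tr/T_i) = 209 × 0.143 × ln(234.3/326) = -9.872 J/K.
Phase change: ΔS₂ = −mL/T_tr = −209 × 11.5 / 234.3 = -10.26 J/K.
ΔS_total = (-9.872) + (-10.26) = -20.1 J/K.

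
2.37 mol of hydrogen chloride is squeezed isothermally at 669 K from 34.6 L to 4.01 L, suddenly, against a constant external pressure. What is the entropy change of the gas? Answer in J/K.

Entropy is a state function, so ΔS_gas depends only on the end states.
For an isothermal ideal gas ΔS_gas = nR ln(V₂/V₁) = 2.37 × 8.314 × ln(4.01/34.6) = -42.5 J/K.

ΔS_gas = -42.5 J/K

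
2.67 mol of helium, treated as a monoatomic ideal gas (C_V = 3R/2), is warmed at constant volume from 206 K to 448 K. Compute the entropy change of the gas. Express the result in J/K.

At constant volume, ΔS = nC_V ln(T₂/T₁) with C_V = 3R/2 = 12.47 J mol⁻¹ K⁻¹.
ΔS = 2.67 × 12.47 × ln(448/206) = 25.9 J/K.

ΔS = 25.9 J/K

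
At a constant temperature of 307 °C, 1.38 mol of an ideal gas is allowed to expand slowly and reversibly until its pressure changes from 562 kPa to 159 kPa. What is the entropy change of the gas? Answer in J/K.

ΔS_gas = 14.5 J/K

For an isothermal ideal gas ΔS_gas = nR ln(P₁/P₂) = 1.38 × 8.314 × ln(562/159) = 14.5 J/K.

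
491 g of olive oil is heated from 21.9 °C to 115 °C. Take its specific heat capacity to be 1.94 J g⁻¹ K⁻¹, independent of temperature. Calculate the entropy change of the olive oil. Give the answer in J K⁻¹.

ΔS = 261 J/K

In kelvin: T₁ = 295.05 K, T₂ = 388.15 K. ΔS = ∫dQ_rev/T = m c ln(T₂/T₁) = 491 × 1.94 × ln(388.15/295.05) = 261 J/K.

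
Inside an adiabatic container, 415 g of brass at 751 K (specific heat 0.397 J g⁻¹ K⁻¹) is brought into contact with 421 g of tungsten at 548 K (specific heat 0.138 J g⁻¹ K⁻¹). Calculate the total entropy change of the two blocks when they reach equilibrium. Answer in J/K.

Energy balance: T_f = (m₁c₁T₁ + m₂c₂T₂)/(m₁c₁ + m₂c₂) = 698.08 K.
ΔS₁ = m₁c₁ ln(T_f/T₁) = 164.755 × ln(698.08/751) = -12.04 J/K.
ΔS₂ = m₂c₂ ln(T_f/T₂) = 58.098 × ln(698.08/548) = 14.06 J/K.
ΔS_total = -12.04 + 14.06 = 2.02 J/K.

ΔS_total = 2.02 J/K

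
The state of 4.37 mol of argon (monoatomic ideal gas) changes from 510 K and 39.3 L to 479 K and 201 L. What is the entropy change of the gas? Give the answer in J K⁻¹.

ΔS = 55.9 J/K

Entropy is a state function: ΔS = nC_V ln(T₂/T₁) + nR ln(V₂/V₁), with C_V = 3R/2 = 12.47 J mol⁻¹ K⁻¹ for a monoatomic ideal gas.
ΔS = 4.37 × [12.47 × ln(479/510) + 8.314 × ln(201/39.3)] = 55.9 J/K.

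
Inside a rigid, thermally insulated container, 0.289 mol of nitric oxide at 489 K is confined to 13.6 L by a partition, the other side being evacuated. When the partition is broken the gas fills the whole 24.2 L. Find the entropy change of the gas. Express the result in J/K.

ΔS_gas = 1.38 J/K

For an ideal gas in free expansion Q = 0 and W = 0, so T is unchanged.
Entropy is a state function; using a reversible isothermal path, ΔS_gas = nR ln(V₂/V₁) = 0.289 × 8.314 × ln(24.2/13.6) = 1.38 J/K.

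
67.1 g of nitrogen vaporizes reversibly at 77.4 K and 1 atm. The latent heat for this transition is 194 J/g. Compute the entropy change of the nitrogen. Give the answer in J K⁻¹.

Heat absorbed by the substance: Q = mL = 67.1 × 194 = 13017.4 J.
At constant T, ΔS = Q_rev/T = 13017.4 / 77.4 = 168 J/K.

ΔS = 168 J/K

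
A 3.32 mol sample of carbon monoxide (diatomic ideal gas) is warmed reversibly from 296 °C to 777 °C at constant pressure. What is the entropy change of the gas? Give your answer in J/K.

ΔS = 59.2 J/K

In kelvin: T₁ = 569.15 K, T₂ = 1050.15 K. At constant pressure, ΔS = nC_p ln(T₂/T₁) with C_p = 7R/2 = 29.1 J mol⁻¹ K⁻¹.
ΔS = 3.32 × 29.1 × ln(1050.15/569.15) = 59.2 J/K.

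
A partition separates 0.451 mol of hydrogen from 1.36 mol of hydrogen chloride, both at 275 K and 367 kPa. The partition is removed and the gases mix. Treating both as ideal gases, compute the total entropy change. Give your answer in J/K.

ΔS_mix = 8.45 J/K

Mole fractions: x_A = 0.451/1.81 = 0.249, x_B = 0.751.
ΔS_mix = −R(n_A ln x_A + n_B ln x_B) = −8.314 × (0.451 ln 0.249 + 1.36 ln 0.751) = 8.45 J/K.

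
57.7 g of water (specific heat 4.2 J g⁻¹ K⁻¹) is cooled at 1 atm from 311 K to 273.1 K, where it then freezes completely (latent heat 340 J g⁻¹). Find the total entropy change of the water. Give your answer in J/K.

Cooling step: ΔS₁ = m c ln(T_tr/T_i) = 57.7 × 4.2 × ln(273.1/311) = -31.49 J/K.
Phase change: ΔS₂ = −mL/T_tr = −57.7 × 340 / 273.1 = -71.83 J/K.
ΔS_total = (-31.49) + (-71.83) = -103 J/K.

ΔS = -103 J/K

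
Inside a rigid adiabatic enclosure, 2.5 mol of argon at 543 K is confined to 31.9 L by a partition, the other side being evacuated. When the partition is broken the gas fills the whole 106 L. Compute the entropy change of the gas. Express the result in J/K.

For an ideal gas in free expansion Q = 0 and W = 0, so T is unchanged.
Entropy is a state function; using a reversible isothermal path, ΔS_gas = nR ln(V₂/V₁) = 2.5 × 8.314 × ln(106/31.9) = 25 J/K.

ΔS_gas = 25 J/K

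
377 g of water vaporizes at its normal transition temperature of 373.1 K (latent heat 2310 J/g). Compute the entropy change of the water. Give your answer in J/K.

ΔS = 2330 J/K

Heat absorbed by the substance: Q = mL = 377 × 2310 = 870870 J.
At constant T, ΔS = Q_rev/T = 870870 / 373.1 = 2330 J/K.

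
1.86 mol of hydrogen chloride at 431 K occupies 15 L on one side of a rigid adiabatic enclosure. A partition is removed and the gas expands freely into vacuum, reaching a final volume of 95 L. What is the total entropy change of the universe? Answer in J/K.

ΔS_universe = 28.5 J/K

For an ideal gas in free expansion Q = 0 and W = 0, so T is unchanged.
Entropy is a state function; using a reversible isothermal path, ΔS_gas = nR ln(V₂/V₁) = 1.86 × 8.314 × ln(95/15) = 28.5 J/K.
The insulated surroundings exchange no heat, so ΔS_surr = 0 and ΔS_universe = ΔS_gas.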